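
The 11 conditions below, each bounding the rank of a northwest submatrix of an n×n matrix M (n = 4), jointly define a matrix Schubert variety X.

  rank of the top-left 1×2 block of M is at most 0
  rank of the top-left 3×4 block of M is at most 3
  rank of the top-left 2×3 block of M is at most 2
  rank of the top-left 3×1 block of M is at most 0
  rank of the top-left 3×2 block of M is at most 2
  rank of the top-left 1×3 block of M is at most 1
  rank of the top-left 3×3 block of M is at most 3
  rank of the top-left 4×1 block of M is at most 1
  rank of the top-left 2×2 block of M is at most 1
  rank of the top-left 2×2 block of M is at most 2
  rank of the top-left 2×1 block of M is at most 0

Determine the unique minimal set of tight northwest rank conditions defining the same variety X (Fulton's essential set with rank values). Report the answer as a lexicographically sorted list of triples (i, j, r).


Reconstructing r_w from the 11 given conditions:

  i=1: 0  0  1  1
  i=2: 0  1  2  2
  i=3: 0  1  2  3
  i=4: 1  2  3  4

so w = (3, 2, 4, 1).

Rothe diagram D(w) (4 cells), 2 SE-corners (essential conditions):

[(1, 2, 0), (3, 1, 0)]


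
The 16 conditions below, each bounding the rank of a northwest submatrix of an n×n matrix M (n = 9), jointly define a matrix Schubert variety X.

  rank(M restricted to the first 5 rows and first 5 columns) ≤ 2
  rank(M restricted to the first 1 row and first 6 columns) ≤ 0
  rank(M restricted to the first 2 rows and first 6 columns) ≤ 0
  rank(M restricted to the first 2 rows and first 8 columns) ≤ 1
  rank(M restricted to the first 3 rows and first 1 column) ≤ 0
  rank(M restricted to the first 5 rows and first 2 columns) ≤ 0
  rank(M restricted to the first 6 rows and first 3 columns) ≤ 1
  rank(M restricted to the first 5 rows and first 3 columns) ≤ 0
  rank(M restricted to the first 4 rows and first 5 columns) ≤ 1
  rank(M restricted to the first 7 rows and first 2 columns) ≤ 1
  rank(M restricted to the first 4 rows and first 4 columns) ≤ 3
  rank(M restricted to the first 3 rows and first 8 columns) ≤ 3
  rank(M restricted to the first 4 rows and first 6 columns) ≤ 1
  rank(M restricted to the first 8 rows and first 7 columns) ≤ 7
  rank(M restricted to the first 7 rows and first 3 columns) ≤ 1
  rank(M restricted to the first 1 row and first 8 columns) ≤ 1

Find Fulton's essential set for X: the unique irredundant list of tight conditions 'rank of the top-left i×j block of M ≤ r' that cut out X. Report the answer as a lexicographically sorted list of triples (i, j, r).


Reconstructing r_w from the 16 given conditions:

  0  0  0  0  0  0  1  1  1
  0  0  0  0  0  0  1  1  2
  0  0  0  1  1  1  2  2  3
  0  0  0  1  1  1  2  3  4
  0  0  0  1  2  2  3  4  5
  1  1  1  2  3  3  4  5  6
  1  1  1  2  3  4  5  6  7
  1  2  2  3  4  5  6  7  8
  1  2  3  4  5  6  7  8  9

giving w = (7, 9, 4, 8, 5, 1, 6, 2, 3) via Δ²R.

Rothe diagram D(w) (26 cells), 5 SE-corners (essential conditions):

[(2, 6, 0), (2, 8, 1), (4, 6, 1), (5, 3, 0), (7, 3, 1)]


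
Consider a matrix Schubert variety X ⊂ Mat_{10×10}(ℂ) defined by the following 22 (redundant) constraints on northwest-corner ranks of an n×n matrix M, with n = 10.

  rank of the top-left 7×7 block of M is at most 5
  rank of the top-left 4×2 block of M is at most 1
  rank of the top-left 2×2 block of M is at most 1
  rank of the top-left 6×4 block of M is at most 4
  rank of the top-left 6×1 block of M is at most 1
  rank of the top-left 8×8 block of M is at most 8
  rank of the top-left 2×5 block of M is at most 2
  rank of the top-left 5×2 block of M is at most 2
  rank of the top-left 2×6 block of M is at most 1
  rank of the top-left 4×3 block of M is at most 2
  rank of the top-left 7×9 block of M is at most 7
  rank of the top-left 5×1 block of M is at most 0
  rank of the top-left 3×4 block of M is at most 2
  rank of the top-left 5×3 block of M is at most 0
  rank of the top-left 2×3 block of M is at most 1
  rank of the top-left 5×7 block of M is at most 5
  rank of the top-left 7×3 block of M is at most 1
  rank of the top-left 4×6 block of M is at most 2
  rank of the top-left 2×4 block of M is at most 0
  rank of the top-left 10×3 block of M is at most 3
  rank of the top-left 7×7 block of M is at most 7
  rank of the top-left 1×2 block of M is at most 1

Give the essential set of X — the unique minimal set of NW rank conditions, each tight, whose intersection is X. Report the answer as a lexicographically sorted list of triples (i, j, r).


The tightest implied rank at each (i,j), from the 22 conditions:

  row 1: 0  0  0  0  1  1  1  1  1  1
  row 2: 0  0  0  0  1  1  2  2  2  2
  row 3: 0  0  0  1  2  2  3  3  3  3
  row 4: 0  0  0  1  2  2  3  4  4  4
  row 5: 0  0  0  1  2  3  4  5  5  5
  row 6: 1  1  1  2  3  4  5  6  6  6
  row 7: 1  1  1  2  3  4  5  6  7  7
  row 8: 1  2  2  3  4  5  6  7  8  8
  row 9: 1  2  3  4  5  6  7  8  9  9
  row 10: 1  2  3  4  5  6  7  8  9  10

the unique w with this rank table is (5, 7, 4, 8, 6, 1, 9, 2, 3, 10).

ℓ(w)=21; the 5 essential cells (i,j,r):

[(2, 4, 0), (2, 6, 1), (4, 6, 2), (5, 3, 0), (7, 3, 1)]


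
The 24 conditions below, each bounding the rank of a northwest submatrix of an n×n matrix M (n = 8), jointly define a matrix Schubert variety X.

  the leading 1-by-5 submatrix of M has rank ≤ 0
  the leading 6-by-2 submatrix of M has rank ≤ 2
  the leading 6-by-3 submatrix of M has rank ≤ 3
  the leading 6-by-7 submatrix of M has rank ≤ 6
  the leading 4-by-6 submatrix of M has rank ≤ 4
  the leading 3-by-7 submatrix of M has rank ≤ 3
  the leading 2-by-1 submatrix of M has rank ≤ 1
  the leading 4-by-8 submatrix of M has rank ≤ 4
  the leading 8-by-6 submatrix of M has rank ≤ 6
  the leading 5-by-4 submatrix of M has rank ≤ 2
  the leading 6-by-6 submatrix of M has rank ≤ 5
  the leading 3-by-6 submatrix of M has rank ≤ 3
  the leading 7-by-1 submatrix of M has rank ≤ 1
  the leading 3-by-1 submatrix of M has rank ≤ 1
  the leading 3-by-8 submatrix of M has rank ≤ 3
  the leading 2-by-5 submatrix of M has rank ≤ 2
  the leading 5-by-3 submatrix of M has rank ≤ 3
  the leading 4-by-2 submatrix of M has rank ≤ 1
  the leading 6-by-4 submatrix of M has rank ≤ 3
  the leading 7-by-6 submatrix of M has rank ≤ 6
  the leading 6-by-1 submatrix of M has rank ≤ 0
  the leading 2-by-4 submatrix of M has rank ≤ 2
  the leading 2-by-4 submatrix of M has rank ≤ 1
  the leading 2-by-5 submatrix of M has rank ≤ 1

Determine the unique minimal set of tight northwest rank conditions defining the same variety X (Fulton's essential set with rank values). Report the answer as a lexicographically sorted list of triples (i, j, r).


Recovering R(i,j) via the rank-extension bound from the 24 conditions:

  R[1]: 0, 0, 0, 0, 0, 1, 1, 1
  R[2]: 0, 1, 1, 1, 1, 2, 2, 2
  R[3]: 0, 1, 2, 2, 2, 3, 3, 3
  R[4]: 0, 1, 2, 2, 3, 4, 4, 4
  R[5]: 0, 1, 2, 2, 3, 4, 5, 5
  R[6]: 0, 1, 2, 3, 4, 5, 6, 6
  R[7]: 1, 2, 3, 4, 5, 6, 7, 7
  R[8]: 1, 2, 3, 4, 5, 6, 7, 8

the unique w with this rank table is (6, 2, 3, 5, 7, 4, 1, 8).

Fulton essential set (3 of the 12 Rothe cells):

[(1, 5, 0), (5, 4, 2), (6, 1, 0)]


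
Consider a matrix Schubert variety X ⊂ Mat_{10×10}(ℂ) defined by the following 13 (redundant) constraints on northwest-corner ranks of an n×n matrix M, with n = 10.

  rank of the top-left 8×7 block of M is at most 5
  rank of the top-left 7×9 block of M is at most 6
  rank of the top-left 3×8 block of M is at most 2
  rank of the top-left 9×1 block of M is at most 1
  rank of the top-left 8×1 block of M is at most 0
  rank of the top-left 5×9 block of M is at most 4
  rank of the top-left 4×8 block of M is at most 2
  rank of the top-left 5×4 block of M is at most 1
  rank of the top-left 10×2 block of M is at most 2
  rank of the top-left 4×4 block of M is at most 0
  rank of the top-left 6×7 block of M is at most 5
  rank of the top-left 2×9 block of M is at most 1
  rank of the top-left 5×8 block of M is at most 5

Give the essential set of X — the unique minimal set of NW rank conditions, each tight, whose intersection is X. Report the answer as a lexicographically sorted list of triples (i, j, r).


Computing R[i][j] = min implied NW-rank bound (n=10, 13 conditions):

  R[1]: 0  0  0  0  1  1  1  1  1  1
  R[2]: 0  0  0  0  1  1  1  1  1  2
  R[3]: 0  0  0  0  1  2  2  2  2  3
  R[4]: 0  0  0  0  1  2  2  2  3  4
  R[5]: 0  1  1  1  2  3  3  3  4  5
  R[6]: 0  1  2  2  3  4  4  4  5  6
  R[7]: 0  1  2  3  4  5  5  5  6  7
  R[8]: 0  1  2  3  4  5  5  6  7  8
  R[9]: 1  2  3  4  5  6  6  7  8  9
  R[10]: 1  2  3  4  5  6  7  8  9  10

second differences of R give the permutation w = (5, 10, 6, 9, 2, 3, 4, 8, 1, 7).

Rothe diagram D(w) (27 cells), 5 SE-corners (essential conditions):

[(2, 9, 1), (4, 4, 0), (4, 8, 2), (8, 1, 0), (8, 7, 5)]


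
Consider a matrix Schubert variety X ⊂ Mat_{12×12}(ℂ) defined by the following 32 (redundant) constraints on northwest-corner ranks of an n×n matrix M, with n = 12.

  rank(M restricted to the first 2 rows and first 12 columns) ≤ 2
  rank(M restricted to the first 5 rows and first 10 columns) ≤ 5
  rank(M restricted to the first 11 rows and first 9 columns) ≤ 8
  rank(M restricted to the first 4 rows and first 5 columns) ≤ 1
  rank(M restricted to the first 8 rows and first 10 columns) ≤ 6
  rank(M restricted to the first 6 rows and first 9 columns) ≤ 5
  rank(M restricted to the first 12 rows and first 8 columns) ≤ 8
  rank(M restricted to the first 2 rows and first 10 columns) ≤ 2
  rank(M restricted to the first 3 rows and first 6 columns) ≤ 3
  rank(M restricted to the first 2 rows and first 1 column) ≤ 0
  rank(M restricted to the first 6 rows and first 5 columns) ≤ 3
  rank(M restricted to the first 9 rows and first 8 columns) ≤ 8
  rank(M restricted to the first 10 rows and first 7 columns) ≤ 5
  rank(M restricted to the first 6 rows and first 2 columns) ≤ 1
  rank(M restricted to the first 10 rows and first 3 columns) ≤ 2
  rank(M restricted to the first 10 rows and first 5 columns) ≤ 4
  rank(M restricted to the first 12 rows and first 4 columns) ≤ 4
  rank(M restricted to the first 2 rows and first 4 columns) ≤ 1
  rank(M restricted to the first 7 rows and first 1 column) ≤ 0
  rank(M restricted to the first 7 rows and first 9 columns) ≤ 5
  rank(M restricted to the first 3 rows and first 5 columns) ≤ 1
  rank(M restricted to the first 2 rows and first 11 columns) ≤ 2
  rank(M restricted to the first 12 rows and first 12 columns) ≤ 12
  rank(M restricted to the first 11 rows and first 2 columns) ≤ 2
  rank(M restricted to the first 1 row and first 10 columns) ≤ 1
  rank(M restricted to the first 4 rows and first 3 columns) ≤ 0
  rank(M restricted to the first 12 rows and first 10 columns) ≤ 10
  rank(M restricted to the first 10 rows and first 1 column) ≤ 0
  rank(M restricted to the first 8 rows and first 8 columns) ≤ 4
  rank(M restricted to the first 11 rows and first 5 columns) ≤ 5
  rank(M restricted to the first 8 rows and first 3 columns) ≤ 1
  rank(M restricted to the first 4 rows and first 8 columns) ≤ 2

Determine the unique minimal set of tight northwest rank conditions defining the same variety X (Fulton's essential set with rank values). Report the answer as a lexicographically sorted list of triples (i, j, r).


Rank table r_w(12×12) implied by the 32 constraints:

  0, 0, 0, 1, 1, 1, 1, 1, 1, 1, 1, 1
  0, 0, 0, 1, 1, 2, 2, 2, 2, 2, 2, 2
  0, 0, 0, 1, 1, 2, 2, 2, 3, 3, 3, 3
  0, 0, 0, 1, 1, 2, 2, 2, 3, 4, 4, 4
  0, 1, 1, 2, 2, 3, 3, 3, 4, 5, 5, 5
  0, 1, 1, 2, 3, 4, 4, 4, 5, 6, 6, 6
  0, 1, 1, 2, 3, 4, 4, 4, 5, 6, 7, 7
  0, 1, 1, 2, 3, 4, 4, 4, 5, 6, 7, 8
  0, 1, 2, 3, 4, 5, 5, 5, 6, 7, 8, 9
  0, 1, 2, 3, 4, 5, 5, 6, 7, 8, 9, 10
  1, 2, 3, 4, 5, 6, 6, 7, 8, 9, 10, 11
  1, 2, 3, 4, 5, 6, 7, 8, 9, 10, 11, 12

reading off 1-entries of Δ²R: w = (4, 6, 9, 10, 2, 5, 11, 12, 3, 8, 1, 7).

D(w) has 33 cells with 7 SE-corners; essential set:

[(4, 3, 0), (4, 5, 1), (4, 8, 2), (8, 3, 1), (8, 8, 4), (10, 1, 0), (10, 7, 5)]


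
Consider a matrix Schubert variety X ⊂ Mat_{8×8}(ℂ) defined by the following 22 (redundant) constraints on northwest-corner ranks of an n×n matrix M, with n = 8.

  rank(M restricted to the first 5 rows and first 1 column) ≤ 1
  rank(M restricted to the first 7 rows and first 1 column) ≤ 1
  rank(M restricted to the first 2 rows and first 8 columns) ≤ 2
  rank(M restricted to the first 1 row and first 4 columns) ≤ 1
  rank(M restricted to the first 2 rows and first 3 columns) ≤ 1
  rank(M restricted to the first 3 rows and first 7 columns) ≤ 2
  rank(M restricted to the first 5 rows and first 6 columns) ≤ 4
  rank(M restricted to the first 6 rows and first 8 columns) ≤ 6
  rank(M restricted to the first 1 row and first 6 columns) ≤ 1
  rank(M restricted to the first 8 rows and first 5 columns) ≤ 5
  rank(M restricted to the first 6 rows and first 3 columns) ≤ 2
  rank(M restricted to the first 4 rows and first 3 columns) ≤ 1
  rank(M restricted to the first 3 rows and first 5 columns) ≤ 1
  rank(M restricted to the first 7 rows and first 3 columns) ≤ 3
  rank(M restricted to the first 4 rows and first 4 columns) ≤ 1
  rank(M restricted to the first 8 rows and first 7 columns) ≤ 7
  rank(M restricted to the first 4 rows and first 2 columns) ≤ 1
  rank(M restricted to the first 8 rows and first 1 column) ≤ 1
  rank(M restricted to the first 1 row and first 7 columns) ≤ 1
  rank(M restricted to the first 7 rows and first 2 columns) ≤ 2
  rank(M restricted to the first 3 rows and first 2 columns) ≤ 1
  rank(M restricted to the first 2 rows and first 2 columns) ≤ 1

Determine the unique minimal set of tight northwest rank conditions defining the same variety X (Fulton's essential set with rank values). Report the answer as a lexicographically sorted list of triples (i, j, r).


Propagating the 22 rank bounds to every northwest block:

  1 1 1 1 1 1 1 1
  1 1 1 1 1 2 2 2
  1 1 1 1 1 2 2 3
  1 1 1 1 2 3 3 4
  1 2 2 2 3 4 4 5
  1 2 2 3 4 5 5 6
  1 2 3 4 5 6 6 7
  1 2 3 4 5 6 7 8

second differences of R give the permutation w = (1, 6, 8, 5, 2, 4, 3, 7).

D(w) has 13 cells with 4 SE-corners; essential set:

[(3, 5, 1), (3, 7, 2), (4, 4, 1), (6, 3, 2)]


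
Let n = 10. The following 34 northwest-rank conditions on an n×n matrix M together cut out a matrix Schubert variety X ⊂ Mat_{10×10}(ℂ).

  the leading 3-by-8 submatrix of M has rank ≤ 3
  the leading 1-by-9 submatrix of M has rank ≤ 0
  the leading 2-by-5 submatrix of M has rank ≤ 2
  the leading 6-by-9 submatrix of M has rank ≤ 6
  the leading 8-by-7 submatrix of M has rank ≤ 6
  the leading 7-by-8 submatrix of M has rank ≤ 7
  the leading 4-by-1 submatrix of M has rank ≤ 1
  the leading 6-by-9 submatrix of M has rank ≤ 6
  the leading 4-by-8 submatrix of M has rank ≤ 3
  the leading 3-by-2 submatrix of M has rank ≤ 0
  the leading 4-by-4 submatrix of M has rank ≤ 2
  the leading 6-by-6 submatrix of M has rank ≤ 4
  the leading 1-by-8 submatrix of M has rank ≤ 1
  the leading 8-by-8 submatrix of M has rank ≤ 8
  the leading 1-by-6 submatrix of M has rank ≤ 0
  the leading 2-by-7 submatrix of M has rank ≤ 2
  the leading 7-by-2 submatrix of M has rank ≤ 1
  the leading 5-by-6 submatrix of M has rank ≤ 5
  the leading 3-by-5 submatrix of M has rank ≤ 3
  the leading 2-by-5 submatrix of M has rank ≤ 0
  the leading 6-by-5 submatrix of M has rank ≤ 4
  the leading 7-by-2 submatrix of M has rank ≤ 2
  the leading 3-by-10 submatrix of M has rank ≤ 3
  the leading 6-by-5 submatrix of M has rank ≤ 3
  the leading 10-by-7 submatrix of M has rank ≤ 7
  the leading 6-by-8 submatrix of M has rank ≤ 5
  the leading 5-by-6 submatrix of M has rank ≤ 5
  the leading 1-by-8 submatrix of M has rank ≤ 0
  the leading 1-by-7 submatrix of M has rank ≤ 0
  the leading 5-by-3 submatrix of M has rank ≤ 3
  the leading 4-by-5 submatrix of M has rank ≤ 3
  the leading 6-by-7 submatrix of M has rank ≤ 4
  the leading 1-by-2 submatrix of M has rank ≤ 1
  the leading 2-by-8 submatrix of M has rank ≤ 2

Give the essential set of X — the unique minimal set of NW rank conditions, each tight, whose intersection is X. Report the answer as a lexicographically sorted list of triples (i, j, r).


Reconstructing r_w from the 34 given conditions:

  R[1]: 0 | 0 | 0 | 0 | 0 | 0 | 0 | 0 | 0 | 1
  R[2]: 0 | 0 | 0 | 0 | 0 | 1 | 1 | 1 | 1 | 2
  R[3]: 0 | 0 | 1 | 1 | 1 | 2 | 2 | 2 | 2 | 3
  R[4]: 1 | 1 | 2 | 2 | 2 | 3 | 3 | 3 | 3 | 4
  R[5]: 1 | 1 | 2 | 3 | 3 | 4 | 4 | 4 | 4 | 5
  R[6]: 1 | 1 | 2 | 3 | 3 | 4 | 4 | 5 | 5 | 6
  R[7]: 1 | 1 | 2 | 3 | 4 | 5 | 5 | 6 | 6 | 7
  R[8]: 1 | 2 | 3 | 4 | 5 | 6 | 6 | 7 | 7 | 8
  R[9]: 1 | 2 | 3 | 4 | 5 | 6 | 7 | 8 | 8 | 9
  R[10]: 1 | 2 | 3 | 4 | 5 | 6 | 7 | 8 | 9 | 10

the unique w with this rank table is (10, 6, 3, 1, 4, 8, 5, 2, 7, 9).

D(w) has 21 cells with 6 SE-corners; essential set:

[(1, 9, 0), (2, 5, 0), (3, 2, 0), (6, 5, 3), (6, 7, 4), (7, 2, 1)]


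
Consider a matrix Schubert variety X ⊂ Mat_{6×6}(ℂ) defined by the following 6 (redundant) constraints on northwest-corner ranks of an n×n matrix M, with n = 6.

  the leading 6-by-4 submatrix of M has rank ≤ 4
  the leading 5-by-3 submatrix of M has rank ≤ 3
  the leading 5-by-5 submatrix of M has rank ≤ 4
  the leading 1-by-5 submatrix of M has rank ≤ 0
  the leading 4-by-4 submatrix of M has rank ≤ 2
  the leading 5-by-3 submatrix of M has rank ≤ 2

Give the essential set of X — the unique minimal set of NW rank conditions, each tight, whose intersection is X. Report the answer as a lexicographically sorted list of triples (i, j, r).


The tightest implied rank at each (i,j), from the 6 conditions:

  R[1]: 0, 0, 0, 0, 0, 1
  R[2]: 1, 1, 1, 1, 1, 2
  R[3]: 1, 2, 2, 2, 2, 3
  R[4]: 1, 2, 2, 2, 3, 4
  R[5]: 1, 2, 2, 3, 4, 5
  R[6]: 1, 2, 3, 4, 5, 6

hence w(1..6) = (6, 1, 2, 5, 4, 3).

3 SE-corners of the 8-cell Rothe diagram give Ess(w):

[(1, 5, 0), (4, 4, 2), (5, 3, 2)]


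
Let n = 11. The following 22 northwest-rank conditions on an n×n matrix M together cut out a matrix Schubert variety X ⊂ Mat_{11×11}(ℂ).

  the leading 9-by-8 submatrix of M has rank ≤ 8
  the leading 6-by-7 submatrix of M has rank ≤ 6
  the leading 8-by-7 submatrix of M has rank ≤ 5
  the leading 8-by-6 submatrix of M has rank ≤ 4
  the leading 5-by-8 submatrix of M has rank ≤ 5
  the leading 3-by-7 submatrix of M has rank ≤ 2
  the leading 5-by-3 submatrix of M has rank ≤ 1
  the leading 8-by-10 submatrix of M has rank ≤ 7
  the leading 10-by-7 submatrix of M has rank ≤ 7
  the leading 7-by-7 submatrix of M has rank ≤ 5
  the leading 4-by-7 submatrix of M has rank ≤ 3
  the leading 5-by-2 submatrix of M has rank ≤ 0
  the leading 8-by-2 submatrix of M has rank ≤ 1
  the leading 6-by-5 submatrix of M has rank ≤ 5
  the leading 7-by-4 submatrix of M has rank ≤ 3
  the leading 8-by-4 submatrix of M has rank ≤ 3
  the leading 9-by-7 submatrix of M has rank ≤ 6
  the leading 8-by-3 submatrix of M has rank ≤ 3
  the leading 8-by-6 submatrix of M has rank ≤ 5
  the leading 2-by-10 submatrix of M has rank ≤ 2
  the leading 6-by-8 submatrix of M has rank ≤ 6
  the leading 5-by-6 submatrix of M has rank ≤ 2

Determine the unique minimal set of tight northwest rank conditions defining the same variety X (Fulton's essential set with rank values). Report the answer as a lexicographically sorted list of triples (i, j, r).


The tightest implied rank at each (i,j), from the 22 conditions:

  0 0 1 1 1 1 1 1 1 1 1
  0 0 1 2 2 2 2 2 2 2 2
  0 0 1 2 2 2 2 3 3 3 3
  0 0 1 2 2 2 3 4 4 4 4
  0 0 1 2 2 2 3 4 5 5 5
  1 1 2 3 3 3 4 5 6 6 6
  1 1 2 3 4 4 5 6 7 7 7
  1 1 2 3 4 4 5 6 7 7 8
  1 2 3 4 5 5 6 7 8 8 9
  1 2 3 4 5 6 7 8 9 9 10
  1 2 3 4 5 6 7 8 9 10 11

giving w = (3, 4, 8, 7, 9, 1, 5, 11, 2, 6, 10) via Δ²R.

Rothe diagram D(w) (21 cells), 6 SE-corners (essential conditions):

[(3, 7, 2), (5, 2, 0), (5, 6, 2), (8, 2, 1), (8, 6, 4), (8, 10, 7)]


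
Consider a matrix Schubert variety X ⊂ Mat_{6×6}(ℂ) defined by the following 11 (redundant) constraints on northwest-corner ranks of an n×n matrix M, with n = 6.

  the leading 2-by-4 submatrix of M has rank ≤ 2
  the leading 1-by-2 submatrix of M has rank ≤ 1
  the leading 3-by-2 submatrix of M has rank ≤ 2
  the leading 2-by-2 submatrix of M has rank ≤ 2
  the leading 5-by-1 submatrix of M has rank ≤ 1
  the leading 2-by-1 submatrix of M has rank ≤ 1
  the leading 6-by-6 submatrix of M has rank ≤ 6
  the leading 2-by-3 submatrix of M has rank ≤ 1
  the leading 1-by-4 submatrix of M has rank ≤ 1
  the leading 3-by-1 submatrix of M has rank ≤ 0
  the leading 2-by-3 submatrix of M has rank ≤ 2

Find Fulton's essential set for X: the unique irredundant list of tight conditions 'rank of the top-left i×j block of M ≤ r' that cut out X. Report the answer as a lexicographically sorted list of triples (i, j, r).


Recovering R(i,j) via the rank-extension bound from the 11 conditions:

  R[1]: 0 | 1 | 1 | 1 | 1 | 1
  R[2]: 0 | 1 | 1 | 2 | 2 | 2
  R[3]: 0 | 1 | 2 | 3 | 3 | 3
  R[4]: 1 | 2 | 3 | 4 | 4 | 4
  R[5]: 1 | 2 | 3 | 4 | 5 | 5
  R[6]: 1 | 2 | 3 | 4 | 5 | 6

so w = (2, 4, 3, 1, 5, 6).

2 SE-corners of the 4-cell Rothe diagram give Ess(w):

[(2, 3, 1), (3, 1, 0)]


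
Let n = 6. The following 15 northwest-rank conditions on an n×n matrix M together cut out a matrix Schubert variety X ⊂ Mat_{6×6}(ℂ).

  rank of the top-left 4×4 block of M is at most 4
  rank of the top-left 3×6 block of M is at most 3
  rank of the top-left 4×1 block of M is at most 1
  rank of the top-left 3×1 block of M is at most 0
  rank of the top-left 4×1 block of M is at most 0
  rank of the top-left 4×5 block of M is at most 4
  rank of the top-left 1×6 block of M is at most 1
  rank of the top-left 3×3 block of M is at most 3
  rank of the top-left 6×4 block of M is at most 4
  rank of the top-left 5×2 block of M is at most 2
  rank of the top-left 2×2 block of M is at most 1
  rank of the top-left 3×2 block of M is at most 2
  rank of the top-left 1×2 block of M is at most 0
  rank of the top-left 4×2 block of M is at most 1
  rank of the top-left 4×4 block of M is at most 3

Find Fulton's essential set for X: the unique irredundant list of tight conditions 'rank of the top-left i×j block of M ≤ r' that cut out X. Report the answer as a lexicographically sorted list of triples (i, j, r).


Rank table r_w(6×6) implied by the 15 constraints:

  R[1]: 0  0  1  1  1  1
  R[2]: 0  1  2  2  2  2
  R[3]: 0  1  2  3  3  3
  R[4]: 0  1  2  3  4  4
  R[5]: 1  2  3  4  5  5
  R[6]: 1  2  3  4  5  6

reading off 1-entries of Δ²R: w = (3, 2, 4, 5, 1, 6).

Rothe diagram D(w) (5 cells), 2 SE-corners (essential conditions):

[(1, 2, 0), (4, 1, 0)]


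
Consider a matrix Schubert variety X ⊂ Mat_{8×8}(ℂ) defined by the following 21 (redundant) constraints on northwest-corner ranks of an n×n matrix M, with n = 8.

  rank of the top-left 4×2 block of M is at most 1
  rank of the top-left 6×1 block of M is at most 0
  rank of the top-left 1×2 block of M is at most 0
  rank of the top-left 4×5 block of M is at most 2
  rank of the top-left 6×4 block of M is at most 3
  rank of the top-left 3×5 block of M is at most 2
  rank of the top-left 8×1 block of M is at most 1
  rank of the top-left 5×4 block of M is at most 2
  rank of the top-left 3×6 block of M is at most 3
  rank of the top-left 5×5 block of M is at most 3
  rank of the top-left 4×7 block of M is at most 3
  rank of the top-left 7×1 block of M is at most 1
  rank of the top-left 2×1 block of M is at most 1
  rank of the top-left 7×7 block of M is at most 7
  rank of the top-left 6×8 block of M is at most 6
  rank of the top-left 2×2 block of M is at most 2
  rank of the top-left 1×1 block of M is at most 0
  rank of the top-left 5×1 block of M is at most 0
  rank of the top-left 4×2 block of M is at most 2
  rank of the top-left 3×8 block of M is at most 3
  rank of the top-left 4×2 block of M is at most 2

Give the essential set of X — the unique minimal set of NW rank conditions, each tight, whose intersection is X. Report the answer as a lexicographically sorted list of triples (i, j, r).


The tightest implied rank at each (i,j), from the 21 conditions:

  R[1]: 0, 0, 1, 1, 1, 1, 1, 1
  R[2]: 0, 1, 2, 2, 2, 2, 2, 2
  R[3]: 0, 1, 2, 2, 2, 3, 3, 3
  R[4]: 0, 1, 2, 2, 2, 3, 3, 4
  R[5]: 0, 1, 2, 2, 3, 4, 4, 5
  R[6]: 0, 1, 2, 3, 4, 5, 5, 6
  R[7]: 1, 2, 3, 4, 5, 6, 6, 7
  R[8]: 1, 2, 3, 4, 5, 6, 7, 8

the unique w with this rank table is (3, 2, 6, 8, 5, 4, 1, 7).

Fulton essential set (5 of the 13 Rothe cells):

[(1, 2, 0), (4, 5, 2), (4, 7, 3), (5, 4, 2), (6, 1, 0)]


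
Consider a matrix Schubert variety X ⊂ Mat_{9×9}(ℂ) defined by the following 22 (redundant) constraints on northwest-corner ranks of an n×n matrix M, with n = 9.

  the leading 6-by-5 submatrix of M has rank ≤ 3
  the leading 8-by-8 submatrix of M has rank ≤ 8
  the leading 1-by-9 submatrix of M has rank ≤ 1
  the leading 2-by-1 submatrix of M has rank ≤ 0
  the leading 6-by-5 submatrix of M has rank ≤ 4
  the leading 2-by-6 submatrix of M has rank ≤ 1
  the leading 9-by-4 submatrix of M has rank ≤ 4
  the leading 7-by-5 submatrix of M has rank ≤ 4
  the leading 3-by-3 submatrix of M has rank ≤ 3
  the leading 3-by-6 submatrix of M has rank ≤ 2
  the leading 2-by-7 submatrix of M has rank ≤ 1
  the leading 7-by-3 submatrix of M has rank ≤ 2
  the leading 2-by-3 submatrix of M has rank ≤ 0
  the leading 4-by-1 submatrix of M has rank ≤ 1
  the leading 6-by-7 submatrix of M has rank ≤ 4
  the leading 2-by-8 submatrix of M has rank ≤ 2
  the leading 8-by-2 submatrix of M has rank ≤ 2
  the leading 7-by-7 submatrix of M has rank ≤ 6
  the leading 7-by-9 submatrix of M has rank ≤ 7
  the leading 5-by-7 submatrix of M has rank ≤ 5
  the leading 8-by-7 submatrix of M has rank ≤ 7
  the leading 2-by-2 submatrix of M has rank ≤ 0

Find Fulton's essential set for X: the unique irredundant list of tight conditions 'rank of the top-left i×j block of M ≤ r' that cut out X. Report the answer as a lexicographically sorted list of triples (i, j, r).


The tightest implied rank at each (i,j), from the 22 conditions:

  i=1: 0, 0, 0, 1, 1, 1, 1, 1, 1
  i=2: 0, 0, 0, 1, 1, 1, 1, 2, 2
  i=3: 1, 1, 1, 2, 2, 2, 2, 3, 3
  i=4: 1, 2, 2, 3, 3, 3, 3, 4, 4
  i=5: 1, 2, 2, 3, 3, 4, 4, 5, 5
  i=6: 1, 2, 2, 3, 3, 4, 4, 5, 6
  i=7: 1, 2, 2, 3, 4, 5, 5, 6, 7
  i=8: 1, 2, 3, 4, 5, 6, 6, 7, 8
  i=9: 1, 2, 3, 4, 5, 6, 7, 8, 9

the unique w with this rank table is (4, 8, 1, 2, 6, 9, 5, 3, 7).

|D(w)|=15, |Ess(w)|=5:

[(2, 3, 0), (2, 7, 1), (6, 5, 3), (6, 7, 4), (7, 3, 2)]


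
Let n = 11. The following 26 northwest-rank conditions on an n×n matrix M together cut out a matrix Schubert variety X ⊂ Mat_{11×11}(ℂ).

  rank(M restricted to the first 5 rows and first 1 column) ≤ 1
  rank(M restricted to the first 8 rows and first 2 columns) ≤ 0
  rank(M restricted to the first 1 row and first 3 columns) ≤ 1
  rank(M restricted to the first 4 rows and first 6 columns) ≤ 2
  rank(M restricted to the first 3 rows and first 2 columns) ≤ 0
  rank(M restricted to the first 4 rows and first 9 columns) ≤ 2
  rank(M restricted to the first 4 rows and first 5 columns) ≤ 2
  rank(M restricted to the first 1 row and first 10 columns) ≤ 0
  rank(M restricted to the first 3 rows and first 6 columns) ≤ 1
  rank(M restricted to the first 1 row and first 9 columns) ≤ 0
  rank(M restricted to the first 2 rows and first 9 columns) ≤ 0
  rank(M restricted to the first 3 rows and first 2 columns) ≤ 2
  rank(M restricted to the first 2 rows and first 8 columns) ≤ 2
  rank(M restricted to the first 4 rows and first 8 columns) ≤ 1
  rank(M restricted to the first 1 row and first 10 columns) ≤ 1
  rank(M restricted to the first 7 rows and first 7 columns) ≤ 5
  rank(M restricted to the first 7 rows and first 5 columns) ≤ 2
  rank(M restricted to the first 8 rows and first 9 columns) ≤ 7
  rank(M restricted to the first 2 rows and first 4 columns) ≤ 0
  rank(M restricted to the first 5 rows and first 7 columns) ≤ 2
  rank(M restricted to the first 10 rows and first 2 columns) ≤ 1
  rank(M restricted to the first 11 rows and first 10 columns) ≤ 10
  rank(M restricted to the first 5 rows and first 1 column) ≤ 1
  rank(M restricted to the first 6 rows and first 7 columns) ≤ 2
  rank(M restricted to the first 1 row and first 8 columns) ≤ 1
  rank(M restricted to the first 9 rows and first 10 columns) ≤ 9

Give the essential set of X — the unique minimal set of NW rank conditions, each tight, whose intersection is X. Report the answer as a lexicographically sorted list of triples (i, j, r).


The tightest implied rank at each (i,j), from the 26 conditions:

  row 1: 0 | 0 | 0 | 0 | 0 | 0 | 0 | 0 | 0 | 0 | 1
  row 2: 0 | 0 | 0 | 0 | 0 | 0 | 0 | 0 | 0 | 1 | 2
  row 3: 0 | 0 | 1 | 1 | 1 | 1 | 1 | 1 | 1 | 2 | 3
  row 4: 0 | 0 | 1 | 1 | 1 | 1 | 1 | 1 | 2 | 3 | 4
  row 5: 0 | 0 | 1 | 2 | 2 | 2 | 2 | 2 | 3 | 4 | 5
  row 6: 0 | 0 | 1 | 2 | 2 | 2 | 2 | 3 | 4 | 5 | 6
  row 7: 0 | 0 | 1 | 2 | 2 | 3 | 3 | 4 | 5 | 6 | 7
  row 8: 0 | 0 | 1 | 2 | 3 | 4 | 4 | 5 | 6 | 7 | 8
  row 9: 1 | 1 | 2 | 3 | 4 | 5 | 5 | 6 | 7 | 8 | 9
  row 10: 1 | 1 | 2 | 3 | 4 | 5 | 6 | 7 | 8 | 9 | 10
  row 11: 1 | 2 | 3 | 4 | 5 | 6 | 7 | 8 | 9 | 10 | 11

reading off 1-entries of Δ²R: w = (11, 10, 3, 9, 4, 8, 6, 5, 1, 7, 2).

D(w) has 41 cells with 7 SE-corners; essential set:

[(1, 10, 0), (2, 9, 0), (4, 8, 1), (6, 7, 2), (7, 5, 2), (8, 2, 0), (10, 2, 1)]


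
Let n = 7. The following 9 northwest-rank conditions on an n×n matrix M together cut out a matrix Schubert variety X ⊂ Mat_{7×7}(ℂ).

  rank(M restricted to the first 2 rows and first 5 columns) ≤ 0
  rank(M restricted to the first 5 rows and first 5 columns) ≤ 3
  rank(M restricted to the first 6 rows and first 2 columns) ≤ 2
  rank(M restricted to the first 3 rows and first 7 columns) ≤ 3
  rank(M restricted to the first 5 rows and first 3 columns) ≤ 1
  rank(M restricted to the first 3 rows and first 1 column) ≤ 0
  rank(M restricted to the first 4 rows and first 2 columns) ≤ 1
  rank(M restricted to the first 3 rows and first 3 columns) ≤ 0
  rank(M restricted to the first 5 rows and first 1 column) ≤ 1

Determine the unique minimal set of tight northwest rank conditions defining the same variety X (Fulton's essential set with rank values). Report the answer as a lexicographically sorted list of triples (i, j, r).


Computing R[i][j] = min implied NW-rank bound (n=7, 9 conditions):

  0 | 0 | 0 | 0 | 0 | 1 | 1
  0 | 0 | 0 | 0 | 0 | 1 | 2
  0 | 0 | 0 | 1 | 1 | 2 | 3
  1 | 1 | 1 | 2 | 2 | 3 | 4
  1 | 1 | 1 | 2 | 3 | 4 | 5
  1 | 2 | 2 | 3 | 4 | 5 | 6
  1 | 2 | 3 | 4 | 5 | 6 | 7

the unique w with this rank table is (6, 7, 4, 1, 5, 2, 3).

Fulton essential set (3 of the 15 Rothe cells):

[(2, 5, 0), (3, 3, 0), (5, 3, 1)]


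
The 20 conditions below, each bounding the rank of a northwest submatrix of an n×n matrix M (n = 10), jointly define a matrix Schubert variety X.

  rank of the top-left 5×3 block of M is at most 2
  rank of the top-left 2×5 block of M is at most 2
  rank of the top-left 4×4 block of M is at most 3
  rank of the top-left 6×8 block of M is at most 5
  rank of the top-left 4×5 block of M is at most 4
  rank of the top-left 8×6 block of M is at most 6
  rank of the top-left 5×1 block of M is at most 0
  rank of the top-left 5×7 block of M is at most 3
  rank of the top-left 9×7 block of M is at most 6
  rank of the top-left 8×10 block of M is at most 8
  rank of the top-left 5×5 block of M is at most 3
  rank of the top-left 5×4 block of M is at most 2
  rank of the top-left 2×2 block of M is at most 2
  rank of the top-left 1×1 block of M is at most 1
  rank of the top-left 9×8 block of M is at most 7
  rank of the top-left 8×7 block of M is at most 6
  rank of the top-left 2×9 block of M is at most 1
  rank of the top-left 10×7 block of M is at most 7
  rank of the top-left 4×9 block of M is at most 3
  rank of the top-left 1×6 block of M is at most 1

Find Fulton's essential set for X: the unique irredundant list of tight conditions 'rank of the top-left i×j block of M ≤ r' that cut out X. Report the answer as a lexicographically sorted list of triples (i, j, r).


Propagating the 20 rank bounds to every northwest block:

  i=1: 0  1  1  1  1  1  1  1  1  1
  i=2: 0  1  1  1  1  1  1  1  1  2
  i=3: 0  1  2  2  2  2  2  2  2  3
  i=4: 0  1  2  2  3  3  3  3  3  4
  i=5: 0  1  2  2  3  3  3  4  4  5
  i=6: 1  2  3  3  4  4  4  5  5  6
  i=7: 1  2  3  4  5  5  5  6  6  7
  i=8: 1  2  3  4  5  6  6  7  7  8
  i=9: 1  2  3  4  5  6  6  7  8  9
  i=10: 1  2  3  4  5  6  7  8  9  10

second differences of R give the permutation w = (2, 10, 3, 5, 8, 1, 4, 6, 9, 7).

D(w) has 17 cells with 5 SE-corners; essential set:

[(2, 9, 1), (5, 1, 0), (5, 4, 2), (5, 7, 3), (9, 7, 6)]


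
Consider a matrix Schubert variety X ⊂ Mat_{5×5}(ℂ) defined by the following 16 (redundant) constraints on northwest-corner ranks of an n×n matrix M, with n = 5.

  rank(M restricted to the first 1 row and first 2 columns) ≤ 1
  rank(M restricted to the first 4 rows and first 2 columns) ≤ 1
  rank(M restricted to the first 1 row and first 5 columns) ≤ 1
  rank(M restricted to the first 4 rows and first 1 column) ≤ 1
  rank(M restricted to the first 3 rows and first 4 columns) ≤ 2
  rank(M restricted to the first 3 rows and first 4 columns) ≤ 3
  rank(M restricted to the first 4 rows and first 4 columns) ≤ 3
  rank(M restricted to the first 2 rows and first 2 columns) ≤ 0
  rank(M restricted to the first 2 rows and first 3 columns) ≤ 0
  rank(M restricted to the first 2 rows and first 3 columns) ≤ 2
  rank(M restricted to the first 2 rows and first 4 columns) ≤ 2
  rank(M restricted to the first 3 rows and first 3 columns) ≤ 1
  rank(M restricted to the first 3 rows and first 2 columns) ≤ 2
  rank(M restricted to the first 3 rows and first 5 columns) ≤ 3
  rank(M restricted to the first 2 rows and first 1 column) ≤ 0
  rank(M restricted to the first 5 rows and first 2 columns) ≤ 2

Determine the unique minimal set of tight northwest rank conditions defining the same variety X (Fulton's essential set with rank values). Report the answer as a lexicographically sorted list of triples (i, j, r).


Propagating the 16 rank bounds to every northwest block:

  0  0  0  1  1
  0  0  0  1  2
  1  1  1  2  3
  1  1  2  3  4
  1  2  3  4  5

reading off 1-entries of Δ²R: w = (4, 5, 1, 3, 2).

Rothe diagram D(w) (7 cells), 2 SE-corners (essential conditions):

[(2, 3, 0), (4, 2, 1)]


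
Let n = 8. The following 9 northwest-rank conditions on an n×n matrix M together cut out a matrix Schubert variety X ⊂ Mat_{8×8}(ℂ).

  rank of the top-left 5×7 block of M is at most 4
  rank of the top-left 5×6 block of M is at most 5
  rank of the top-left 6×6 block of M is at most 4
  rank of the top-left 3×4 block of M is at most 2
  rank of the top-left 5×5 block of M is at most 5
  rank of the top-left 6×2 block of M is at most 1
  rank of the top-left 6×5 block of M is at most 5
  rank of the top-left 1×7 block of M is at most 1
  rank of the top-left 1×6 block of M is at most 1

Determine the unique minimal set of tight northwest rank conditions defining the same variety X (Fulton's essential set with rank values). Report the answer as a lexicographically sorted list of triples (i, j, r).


Rank table r_w(8×8) implied by the 9 constraints:

  row 1: 1 1 1 1 1 1 1 1
  row 2: 1 1 2 2 2 2 2 2
  row 3: 1 1 2 2 3 3 3 3
  row 4: 1 1 2 3 4 4 4 4
  row 5: 1 1 2 3 4 4 4 5
  row 6: 1 1 2 3 4 4 5 6
  row 7: 1 2 3 4 5 5 6 7
  row 8: 1 2 3 4 5 6 7 8

so w = (1, 3, 5, 4, 8, 7, 2, 6).

|D(w)|=9, |Ess(w)|=4:

[(3, 4, 2), (5, 7, 4), (6, 2, 1), (6, 6, 4)]


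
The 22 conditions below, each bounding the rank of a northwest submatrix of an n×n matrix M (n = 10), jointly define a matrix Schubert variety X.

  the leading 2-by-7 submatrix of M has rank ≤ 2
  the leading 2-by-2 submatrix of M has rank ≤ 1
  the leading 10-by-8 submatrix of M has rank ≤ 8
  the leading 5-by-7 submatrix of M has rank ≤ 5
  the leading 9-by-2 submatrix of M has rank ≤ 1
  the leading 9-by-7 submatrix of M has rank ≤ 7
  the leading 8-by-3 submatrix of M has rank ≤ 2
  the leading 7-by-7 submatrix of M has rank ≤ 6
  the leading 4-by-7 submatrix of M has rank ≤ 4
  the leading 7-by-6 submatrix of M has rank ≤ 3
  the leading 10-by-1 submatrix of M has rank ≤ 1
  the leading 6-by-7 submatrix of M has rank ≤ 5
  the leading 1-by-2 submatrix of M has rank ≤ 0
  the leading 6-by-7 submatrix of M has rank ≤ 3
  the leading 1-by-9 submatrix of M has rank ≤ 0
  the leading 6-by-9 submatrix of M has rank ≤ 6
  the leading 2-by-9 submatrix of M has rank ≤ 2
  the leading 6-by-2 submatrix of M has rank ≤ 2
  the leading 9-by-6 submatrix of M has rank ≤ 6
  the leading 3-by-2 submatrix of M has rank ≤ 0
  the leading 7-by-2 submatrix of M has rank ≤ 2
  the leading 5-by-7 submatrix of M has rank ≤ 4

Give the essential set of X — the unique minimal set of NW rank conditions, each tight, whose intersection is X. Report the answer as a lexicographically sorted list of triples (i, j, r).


Computing R[i][j] = min implied NW-rank bound (n=10, 22 conditions):

  R[1]: 0  0  0  0  0  0  0  0  0  1
  R[2]: 0  0  1  1  1  1  1  1  1  2
  R[3]: 0  0  1  2  2  2  2  2  2  3
  R[4]: 1  1  2  3  3  3  3  3  3  4
  R[5]: 1  1  2  3  3  3  3  4  4  5
  R[6]: 1  1  2  3  3  3  3  4  5  6
  R[7]: 1  1  2  3  3  3  4  5  6  7
  R[8]: 1  1  2  3  4  4  5  6  7  8
  R[9]: 1  1  2  3  4  5  6  7  8  9
  R[10]: 1  2  3  4  5  6  7  8  9  10

so w = (10, 3, 4, 1, 8, 9, 7, 5, 6, 2).

|D(w)|=26, |Ess(w)|=5:

[(1, 9, 0), (3, 2, 0), (6, 7, 3), (7, 6, 3), (9, 2, 1)]


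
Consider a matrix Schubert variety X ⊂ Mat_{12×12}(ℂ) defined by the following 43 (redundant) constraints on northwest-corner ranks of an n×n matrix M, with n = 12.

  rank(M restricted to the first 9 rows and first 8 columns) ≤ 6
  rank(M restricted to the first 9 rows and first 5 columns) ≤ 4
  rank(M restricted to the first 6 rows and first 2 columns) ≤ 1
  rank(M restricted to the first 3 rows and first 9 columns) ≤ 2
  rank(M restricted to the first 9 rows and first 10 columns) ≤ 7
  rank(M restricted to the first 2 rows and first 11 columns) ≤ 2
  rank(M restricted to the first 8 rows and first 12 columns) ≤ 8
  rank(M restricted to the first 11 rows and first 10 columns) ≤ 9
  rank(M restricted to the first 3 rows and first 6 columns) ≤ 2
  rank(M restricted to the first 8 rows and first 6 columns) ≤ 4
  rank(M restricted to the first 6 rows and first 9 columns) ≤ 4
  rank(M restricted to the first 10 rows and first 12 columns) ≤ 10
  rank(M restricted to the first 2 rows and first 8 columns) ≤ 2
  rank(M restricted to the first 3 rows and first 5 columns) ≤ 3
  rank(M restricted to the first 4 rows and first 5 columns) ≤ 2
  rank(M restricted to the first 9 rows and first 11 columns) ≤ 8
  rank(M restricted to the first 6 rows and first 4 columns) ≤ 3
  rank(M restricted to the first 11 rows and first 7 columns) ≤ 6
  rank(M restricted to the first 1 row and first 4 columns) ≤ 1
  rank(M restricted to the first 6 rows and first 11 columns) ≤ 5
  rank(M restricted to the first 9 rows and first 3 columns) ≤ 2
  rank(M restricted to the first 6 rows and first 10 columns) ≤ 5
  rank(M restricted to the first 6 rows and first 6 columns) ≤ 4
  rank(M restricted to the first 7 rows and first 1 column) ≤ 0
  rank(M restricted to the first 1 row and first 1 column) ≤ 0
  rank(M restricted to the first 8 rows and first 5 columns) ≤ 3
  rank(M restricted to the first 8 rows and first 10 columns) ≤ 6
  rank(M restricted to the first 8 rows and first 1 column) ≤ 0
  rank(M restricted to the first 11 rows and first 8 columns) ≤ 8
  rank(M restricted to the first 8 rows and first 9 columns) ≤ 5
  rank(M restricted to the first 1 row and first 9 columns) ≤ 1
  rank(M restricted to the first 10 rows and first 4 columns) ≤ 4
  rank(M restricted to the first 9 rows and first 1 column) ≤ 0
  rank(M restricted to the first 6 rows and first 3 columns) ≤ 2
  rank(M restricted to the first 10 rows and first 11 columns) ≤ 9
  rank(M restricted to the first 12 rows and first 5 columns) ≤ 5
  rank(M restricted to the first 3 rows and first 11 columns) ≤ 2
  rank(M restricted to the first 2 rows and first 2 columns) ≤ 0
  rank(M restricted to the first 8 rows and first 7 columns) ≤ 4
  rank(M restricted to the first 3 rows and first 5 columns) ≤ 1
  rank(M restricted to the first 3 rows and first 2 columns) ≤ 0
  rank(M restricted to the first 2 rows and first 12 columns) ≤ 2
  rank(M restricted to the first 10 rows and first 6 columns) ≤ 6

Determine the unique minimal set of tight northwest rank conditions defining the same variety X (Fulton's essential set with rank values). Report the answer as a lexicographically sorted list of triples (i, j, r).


Recovering R(i,j) via the rank-extension bound from the 43 conditions:

  0  0  1  1  1  1  1  1  1  1  1  1
  0  0  1  1  1  2  2  2  2  2  2  2
  0  0  1  1  1  2  2  2  2  2  2  3
  0  1  2  2  2  3  3  3  3  3  3  4
  0  1  2  3  3  4  4  4  4  4  4  5
  0  1  2  3  3  4  4  4  4  5  5  6
  0  1  2  3  3  4  4  5  5  6  6  7
  0  1  2  3  3  4  4  5  5  6  7  8
  0  1  2  3  4  5  5  6  6  7  8  9
  1  2  3  4  5  6  6  7  7  8  9  10
  1  2  3  4  5  6  6  7  8  9  10  11
  1  2  3  4  5  6  7  8  9  10  11  12

so w = (3, 6, 12, 2, 4, 10, 8, 11, 5, 1, 9, 7).

ℓ(w)=31; the 9 essential cells (i,j,r):

[(3, 2, 0), (3, 5, 1), (3, 11, 2), (6, 9, 4), (8, 5, 3), (8, 7, 4), (8, 9, 5), (9, 1, 0), (11, 7, 6)]
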